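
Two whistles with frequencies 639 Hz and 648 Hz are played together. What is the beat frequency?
9 Hz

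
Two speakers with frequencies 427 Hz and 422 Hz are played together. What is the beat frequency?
5 Hz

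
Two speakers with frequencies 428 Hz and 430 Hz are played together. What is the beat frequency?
2 Hz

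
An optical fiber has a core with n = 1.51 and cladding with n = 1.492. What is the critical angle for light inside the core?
θc = arcsin(n_cladding/n_core) = 81.14°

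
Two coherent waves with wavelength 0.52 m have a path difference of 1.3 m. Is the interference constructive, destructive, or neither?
destructive — path difference = 2.5λ, an odd multiple of λ/2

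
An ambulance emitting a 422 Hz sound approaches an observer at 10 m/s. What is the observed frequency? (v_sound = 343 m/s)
f_obs = f·v/(v − v_s) = 434.7 Hz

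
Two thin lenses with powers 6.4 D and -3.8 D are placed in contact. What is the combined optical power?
P_total = P₁ + P₂ = 2.6 D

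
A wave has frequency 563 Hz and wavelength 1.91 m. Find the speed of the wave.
v = fλ = 1075 m/s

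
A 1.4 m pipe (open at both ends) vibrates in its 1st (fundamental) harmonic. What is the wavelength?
λₙ = 2L/n = 2.8 m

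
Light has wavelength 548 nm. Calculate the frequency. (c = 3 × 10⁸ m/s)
f = c/λ = 5.474 × 10¹⁴ Hz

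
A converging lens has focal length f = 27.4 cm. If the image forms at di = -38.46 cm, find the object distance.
1/do = 1/f − 1/di → do = 16 cm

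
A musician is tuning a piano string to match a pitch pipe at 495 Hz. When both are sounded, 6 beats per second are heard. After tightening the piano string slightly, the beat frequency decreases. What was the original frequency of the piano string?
489 Hz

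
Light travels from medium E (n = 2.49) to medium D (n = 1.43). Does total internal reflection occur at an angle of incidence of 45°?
θc = arcsin(n₂/n₁) = 35.05°; 45° > θc, so yes — total internal reflection.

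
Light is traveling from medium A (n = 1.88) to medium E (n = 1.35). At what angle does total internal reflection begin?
θc = arcsin(n₂/n₁) = 45.9°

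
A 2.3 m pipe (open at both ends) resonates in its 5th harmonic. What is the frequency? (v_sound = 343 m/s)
fₙ = nv/(2L) = 372.8 Hz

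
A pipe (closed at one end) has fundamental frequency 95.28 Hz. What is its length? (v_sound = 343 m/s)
L = v/(4f₁) = 0.9 m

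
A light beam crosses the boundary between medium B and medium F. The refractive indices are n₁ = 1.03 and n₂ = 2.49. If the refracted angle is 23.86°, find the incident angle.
sin θ₁ = (n₂/n₁)·sin θ₂ → θ₁ = 77.93°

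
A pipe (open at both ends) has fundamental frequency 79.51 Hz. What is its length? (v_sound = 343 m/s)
L = v/(2f₁) = 2.157 m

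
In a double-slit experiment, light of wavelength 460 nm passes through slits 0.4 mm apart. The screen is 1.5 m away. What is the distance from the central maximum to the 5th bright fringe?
y = mλL/d = 8.625 mm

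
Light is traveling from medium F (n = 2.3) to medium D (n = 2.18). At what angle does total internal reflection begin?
θc = arcsin(n₂/n₁) = 71.41°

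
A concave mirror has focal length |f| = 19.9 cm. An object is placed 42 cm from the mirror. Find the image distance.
f = +19.9 cm (concave); 1/di = 1/f − 1/do → di = 37.82 cm (real image, in front of mirror)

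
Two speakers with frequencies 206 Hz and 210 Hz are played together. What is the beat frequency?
4 Hz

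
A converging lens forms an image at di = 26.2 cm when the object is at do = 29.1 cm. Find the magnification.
M = −di/do = -0.9003 (inverted image)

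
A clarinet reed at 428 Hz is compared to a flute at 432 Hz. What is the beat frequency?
4 Hz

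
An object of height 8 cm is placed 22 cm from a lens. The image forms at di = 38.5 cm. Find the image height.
hi = (-di/do) × ho = -14 cm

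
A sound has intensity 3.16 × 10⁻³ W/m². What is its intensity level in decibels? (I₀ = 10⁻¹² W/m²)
β = 10·log₁₀(I/I₀) = 95 dB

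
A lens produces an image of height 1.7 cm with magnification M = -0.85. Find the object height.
ho = |hi|/|M| = 2 cm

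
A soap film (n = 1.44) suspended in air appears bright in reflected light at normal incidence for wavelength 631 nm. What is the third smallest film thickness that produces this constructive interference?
2nt = (m − ½)λ with m = 3 → t = (m − ½)λ/(2n) = 547.7 nm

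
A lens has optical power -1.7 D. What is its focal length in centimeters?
f = 1/P = -58.82 cm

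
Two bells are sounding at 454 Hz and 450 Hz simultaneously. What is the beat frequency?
4 Hz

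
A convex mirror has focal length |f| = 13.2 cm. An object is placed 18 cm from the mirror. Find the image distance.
f = −13.2 cm (convex); 1/di = 1/f − 1/do → di = -7.615 cm (virtual image, behind mirror)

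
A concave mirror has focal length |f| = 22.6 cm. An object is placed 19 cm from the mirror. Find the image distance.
f = +22.6 cm (concave); 1/di = 1/f − 1/do → di = -119.3 cm (virtual image, behind mirror)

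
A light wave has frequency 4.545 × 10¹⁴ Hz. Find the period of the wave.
T = 1/f = 2.200 × 10⁻¹⁵ s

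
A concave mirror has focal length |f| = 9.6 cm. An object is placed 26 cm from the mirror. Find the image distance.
f = +9.6 cm (concave); 1/di = 1/f − 1/do → di = 15.22 cm (real image, in front of mirror)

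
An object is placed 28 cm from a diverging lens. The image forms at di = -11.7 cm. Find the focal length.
1/f = 1/do + 1/di → f = -20.1 cm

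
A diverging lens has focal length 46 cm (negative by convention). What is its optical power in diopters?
P = 1/f = -2.174 D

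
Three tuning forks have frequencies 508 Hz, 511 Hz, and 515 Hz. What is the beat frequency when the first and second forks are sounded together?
3 Hz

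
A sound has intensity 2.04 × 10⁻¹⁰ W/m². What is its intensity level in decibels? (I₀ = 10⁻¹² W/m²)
β = 10·log₁₀(I/I₀) = 23.1 dB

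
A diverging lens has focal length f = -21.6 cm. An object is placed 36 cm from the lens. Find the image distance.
1/di = 1/f − 1/do → di = -13.5 cm (virtual image)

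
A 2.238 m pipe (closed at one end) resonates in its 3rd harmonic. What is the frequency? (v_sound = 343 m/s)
fₙ = nv/(4L) = 114.9 Hz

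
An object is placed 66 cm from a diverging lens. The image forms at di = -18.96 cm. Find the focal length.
1/f = 1/do + 1/di → f = -26.6 cm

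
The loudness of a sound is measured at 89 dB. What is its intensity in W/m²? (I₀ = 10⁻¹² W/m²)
I = I₀·10^(β/10) = 7.94 × 10⁻⁴ W/m²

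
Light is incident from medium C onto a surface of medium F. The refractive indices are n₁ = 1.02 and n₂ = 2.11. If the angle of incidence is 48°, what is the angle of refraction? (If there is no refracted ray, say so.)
sin θ₂ = (n₁/n₂)·sin θ₁ = 0.3592 → θ₂ = 21.05°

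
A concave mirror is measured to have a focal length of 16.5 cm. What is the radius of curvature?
R = 2|f| = 33 cm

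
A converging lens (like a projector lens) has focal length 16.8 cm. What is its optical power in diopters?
P = 1/f = 5.952 D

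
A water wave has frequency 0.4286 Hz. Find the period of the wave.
T = 1/f = 2.333 s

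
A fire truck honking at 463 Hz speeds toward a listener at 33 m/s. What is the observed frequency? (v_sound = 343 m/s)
f_obs = f·v/(v − v_s) = 512.3 Hz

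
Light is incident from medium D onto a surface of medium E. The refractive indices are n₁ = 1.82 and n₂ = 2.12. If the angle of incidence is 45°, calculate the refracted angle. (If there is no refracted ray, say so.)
sin θ₂ = (n₁/n₂)·sin θ₁ = 0.607 → θ₂ = 37.38°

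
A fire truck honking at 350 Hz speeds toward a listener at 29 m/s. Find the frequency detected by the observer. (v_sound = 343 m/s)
f_obs = f·v/(v − v_s) = 382.3 Hz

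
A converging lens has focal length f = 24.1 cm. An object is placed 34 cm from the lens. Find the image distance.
1/di = 1/f − 1/do → di = 82.77 cm (real image)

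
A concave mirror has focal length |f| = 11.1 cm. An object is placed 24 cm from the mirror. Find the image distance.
f = +11.1 cm (concave); 1/di = 1/f − 1/do → di = 20.65 cm (real image, in front of mirror)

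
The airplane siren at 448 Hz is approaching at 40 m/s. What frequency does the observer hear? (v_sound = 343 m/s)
f_obs = f·v/(v − v_s) = 507.1 Hz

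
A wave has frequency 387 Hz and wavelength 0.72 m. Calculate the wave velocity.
v = fλ = 278.6 m/s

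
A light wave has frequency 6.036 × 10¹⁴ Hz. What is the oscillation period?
T = 1/f = 1.657 × 10⁻¹⁵ s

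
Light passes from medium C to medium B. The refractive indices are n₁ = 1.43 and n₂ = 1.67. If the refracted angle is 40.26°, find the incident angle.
sin θ₁ = (n₂/n₁)·sin θ₂ → θ₁ = 49°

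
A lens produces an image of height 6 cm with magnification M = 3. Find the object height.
ho = |hi|/|M| = 2 cm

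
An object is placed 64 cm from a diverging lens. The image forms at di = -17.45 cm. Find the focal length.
1/f = 1/do + 1/di → f = -23.99 cm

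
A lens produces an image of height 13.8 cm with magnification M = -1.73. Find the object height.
ho = |hi|/|M| = 7.977 cm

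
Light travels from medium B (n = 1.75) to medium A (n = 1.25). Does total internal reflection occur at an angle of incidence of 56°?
θc = arcsin(n₂/n₁) = 45.58°; 56° > θc, so yes — total internal reflection.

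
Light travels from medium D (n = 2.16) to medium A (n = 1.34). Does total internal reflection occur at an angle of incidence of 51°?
θc = arcsin(n₂/n₁) = 38.34°; 51° > θc, so yes — total internal reflection.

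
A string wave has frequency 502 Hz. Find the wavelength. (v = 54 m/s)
λ = v/f = 0.1076 m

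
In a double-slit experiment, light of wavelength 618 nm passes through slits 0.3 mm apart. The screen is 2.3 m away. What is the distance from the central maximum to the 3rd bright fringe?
y = mλL/d = 14.21 mm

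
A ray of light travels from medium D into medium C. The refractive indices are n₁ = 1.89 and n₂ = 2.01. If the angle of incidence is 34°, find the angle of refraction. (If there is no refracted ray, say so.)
sin θ₂ = (n₁/n₂)·sin θ₁ = 0.5258 → θ₂ = 31.72°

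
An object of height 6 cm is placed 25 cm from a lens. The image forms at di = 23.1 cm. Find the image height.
hi = (-di/do) × ho = -5.544 cm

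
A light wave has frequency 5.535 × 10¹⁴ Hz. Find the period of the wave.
T = 1/f = 1.807 × 10⁻¹⁵ s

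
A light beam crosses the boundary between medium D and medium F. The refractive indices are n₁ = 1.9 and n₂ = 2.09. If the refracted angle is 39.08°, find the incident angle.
sin θ₁ = (n₂/n₁)·sin θ₂ → θ₁ = 43.9°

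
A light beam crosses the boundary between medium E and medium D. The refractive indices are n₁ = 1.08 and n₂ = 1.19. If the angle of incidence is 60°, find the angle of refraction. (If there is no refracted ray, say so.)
sin θ₂ = (n₁/n₂)·sin θ₁ = 0.786 → θ₂ = 51.81°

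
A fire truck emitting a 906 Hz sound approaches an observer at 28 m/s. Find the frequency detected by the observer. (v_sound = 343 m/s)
f_obs = f·v/(v − v_s) = 986.5 Hz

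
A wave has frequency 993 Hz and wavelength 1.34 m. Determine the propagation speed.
v = fλ = 1331 m/s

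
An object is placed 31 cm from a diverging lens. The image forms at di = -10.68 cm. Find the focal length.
1/f = 1/do + 1/di → f = -16.29 cm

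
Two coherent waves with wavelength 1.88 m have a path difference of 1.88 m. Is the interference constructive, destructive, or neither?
constructive — path difference = 1λ, a whole number of wavelengths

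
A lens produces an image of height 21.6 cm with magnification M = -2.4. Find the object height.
ho = |hi|/|M| = 9 cm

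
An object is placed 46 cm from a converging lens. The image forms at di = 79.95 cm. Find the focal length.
1/f = 1/do + 1/di → f = 29.2 cm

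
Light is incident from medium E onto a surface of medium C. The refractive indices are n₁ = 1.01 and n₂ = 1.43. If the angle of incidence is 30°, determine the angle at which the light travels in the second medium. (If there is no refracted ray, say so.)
sin θ₂ = (n₁/n₂)·sin θ₁ = 0.3531 → θ₂ = 20.68°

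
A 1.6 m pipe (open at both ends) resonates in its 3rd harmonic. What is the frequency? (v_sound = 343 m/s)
fₙ = nv/(2L) = 321.6 Hz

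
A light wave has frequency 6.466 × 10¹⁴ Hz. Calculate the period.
T = 1/f = 1.547 × 10⁻¹⁵ s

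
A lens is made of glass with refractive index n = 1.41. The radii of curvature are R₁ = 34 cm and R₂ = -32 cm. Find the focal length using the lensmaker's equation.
1/f = (n − 1)(1/R₁ − 1/R₂) → f = 40.21 cm (converging lens)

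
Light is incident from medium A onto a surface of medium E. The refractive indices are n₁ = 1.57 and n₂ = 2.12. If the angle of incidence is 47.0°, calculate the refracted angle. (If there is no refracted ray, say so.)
sin θ₂ = (n₁/n₂)·sin θ₁ = 0.5416 → θ₂ = 32.79°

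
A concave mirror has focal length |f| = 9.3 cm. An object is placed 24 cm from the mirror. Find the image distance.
f = +9.3 cm (concave); 1/di = 1/f − 1/do → di = 15.18 cm (real image, in front of mirror)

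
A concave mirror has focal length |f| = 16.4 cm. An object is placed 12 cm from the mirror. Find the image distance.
f = +16.4 cm (concave); 1/di = 1/f − 1/do → di = -44.73 cm (virtual image, behind mirror)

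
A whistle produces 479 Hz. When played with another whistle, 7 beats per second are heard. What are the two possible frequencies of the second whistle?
f₂ = 479 ± 7 Hz → 486 Hz or 472 Hz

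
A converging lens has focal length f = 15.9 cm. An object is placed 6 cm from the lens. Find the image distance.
1/di = 1/f − 1/do → di = -9.636 cm (virtual image)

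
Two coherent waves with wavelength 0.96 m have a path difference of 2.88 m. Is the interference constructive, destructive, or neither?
constructive — path difference = 3λ, a whole number of wavelengths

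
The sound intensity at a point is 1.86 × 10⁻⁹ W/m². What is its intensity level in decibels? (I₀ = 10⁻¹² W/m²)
β = 10·log₁₀(I/I₀) = 32.7 dB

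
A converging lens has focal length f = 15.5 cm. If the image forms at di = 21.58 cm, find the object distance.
1/do = 1/f − 1/di → do = 55.01 cm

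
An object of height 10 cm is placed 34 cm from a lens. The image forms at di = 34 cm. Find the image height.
hi = (-di/do) × ho = -10 cm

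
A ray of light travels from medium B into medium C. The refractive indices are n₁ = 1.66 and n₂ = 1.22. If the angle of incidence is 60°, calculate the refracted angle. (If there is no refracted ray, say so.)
sin θ₂ = (n₁/n₂)·sin θ₁ = 1.178 > 1, so there is no refracted ray — the light undergoes total internal reflection.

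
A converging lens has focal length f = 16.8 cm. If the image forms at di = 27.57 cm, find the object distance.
1/do = 1/f − 1/di → do = 43.01 cm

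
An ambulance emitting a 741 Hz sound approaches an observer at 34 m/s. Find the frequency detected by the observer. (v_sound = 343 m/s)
f_obs = f·v/(v − v_s) = 822.5 Hz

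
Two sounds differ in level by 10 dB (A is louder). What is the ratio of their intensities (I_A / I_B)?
I_A/I_B = 10^(Δβ/10) = 10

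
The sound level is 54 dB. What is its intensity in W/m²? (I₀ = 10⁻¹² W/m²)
I = I₀·10^(β/10) = 2.51 × 10⁻⁷ W/m²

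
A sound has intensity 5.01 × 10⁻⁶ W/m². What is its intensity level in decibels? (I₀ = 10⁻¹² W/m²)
β = 10·log₁₀(I/I₀) = 67 dB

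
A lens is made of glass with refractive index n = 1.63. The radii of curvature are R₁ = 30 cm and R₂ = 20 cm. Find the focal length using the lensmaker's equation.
1/f = (n − 1)(1/R₁ − 1/R₂) → f = -95.24 cm (diverging lens)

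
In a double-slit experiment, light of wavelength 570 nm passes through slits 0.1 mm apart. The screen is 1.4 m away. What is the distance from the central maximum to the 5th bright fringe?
y = mλL/d = 39.9 mm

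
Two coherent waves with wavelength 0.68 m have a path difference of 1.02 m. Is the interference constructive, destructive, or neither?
destructive — path difference = 1.5λ, an odd multiple of λ/2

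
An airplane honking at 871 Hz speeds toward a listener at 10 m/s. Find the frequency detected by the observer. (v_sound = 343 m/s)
f_obs = f·v/(v − v_s) = 897.2 Hz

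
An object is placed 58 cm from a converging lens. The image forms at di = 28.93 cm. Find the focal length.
1/f = 1/do + 1/di → f = 19.3 cm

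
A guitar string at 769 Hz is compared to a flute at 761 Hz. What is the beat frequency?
8 Hz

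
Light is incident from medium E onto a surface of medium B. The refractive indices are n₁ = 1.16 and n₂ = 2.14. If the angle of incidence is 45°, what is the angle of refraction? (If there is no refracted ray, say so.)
sin θ₂ = (n₁/n₂)·sin θ₁ = 0.3833 → θ₂ = 22.54°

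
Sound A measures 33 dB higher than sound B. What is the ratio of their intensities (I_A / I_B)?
I_A/I_B = 10^(Δβ/10) = 1995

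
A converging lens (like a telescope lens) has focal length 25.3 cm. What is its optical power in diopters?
P = 1/f = 3.953 D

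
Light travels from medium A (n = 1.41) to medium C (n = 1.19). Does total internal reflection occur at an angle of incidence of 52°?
θc = arcsin(n₂/n₁) = 57.56°; 52° < θc, so no — the ray refracts.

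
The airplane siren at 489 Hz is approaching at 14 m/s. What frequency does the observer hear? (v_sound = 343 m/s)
f_obs = f·v/(v − v_s) = 509.8 Hz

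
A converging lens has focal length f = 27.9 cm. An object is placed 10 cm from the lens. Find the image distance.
1/di = 1/f − 1/do → di = -15.59 cm (virtual image)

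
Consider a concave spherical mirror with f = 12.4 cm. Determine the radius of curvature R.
R = 2|f| = 24.8 cm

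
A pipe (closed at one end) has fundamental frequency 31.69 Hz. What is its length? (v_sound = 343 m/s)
L = v/(4f₁) = 2.706 m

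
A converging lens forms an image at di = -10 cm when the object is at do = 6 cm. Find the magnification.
M = −di/do = 1.667 (upright image)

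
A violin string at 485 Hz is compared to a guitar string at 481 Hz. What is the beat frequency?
4 Hz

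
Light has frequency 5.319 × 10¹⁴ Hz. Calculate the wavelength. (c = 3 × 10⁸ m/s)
λ = c/f = 564 nm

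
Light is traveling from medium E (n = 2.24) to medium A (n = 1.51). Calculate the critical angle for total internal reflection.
θc = arcsin(n₂/n₁) = 42.38°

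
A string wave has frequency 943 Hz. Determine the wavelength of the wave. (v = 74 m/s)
λ = v/f = 0.07847 m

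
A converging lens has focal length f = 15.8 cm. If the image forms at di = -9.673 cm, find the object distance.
1/do = 1/f − 1/di → do = 6 cm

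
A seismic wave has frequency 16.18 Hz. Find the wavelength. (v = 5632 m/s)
λ = v/f = 348.1 m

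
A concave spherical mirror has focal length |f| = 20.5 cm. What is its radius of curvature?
R = 2|f| = 41 cm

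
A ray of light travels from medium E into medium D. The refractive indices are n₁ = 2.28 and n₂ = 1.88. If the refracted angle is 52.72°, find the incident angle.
sin θ₁ = (n₂/n₁)·sin θ₂ → θ₁ = 41°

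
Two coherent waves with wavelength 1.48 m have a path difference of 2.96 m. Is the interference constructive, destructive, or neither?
constructive — path difference = 2λ, a whole number of wavelengths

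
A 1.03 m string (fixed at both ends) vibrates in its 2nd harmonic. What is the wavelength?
λₙ = 2L/n = 1.03 m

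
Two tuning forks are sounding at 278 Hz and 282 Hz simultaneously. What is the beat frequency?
4 Hz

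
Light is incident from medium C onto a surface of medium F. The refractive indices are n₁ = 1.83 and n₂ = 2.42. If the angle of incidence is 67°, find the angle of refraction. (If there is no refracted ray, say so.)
sin θ₂ = (n₁/n₂)·sin θ₁ = 0.6961 → θ₂ = 44.11°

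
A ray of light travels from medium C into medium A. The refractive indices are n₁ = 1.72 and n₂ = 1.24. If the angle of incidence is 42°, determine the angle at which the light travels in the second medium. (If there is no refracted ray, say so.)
sin θ₂ = (n₁/n₂)·sin θ₁ = 0.9281 → θ₂ = 68.15°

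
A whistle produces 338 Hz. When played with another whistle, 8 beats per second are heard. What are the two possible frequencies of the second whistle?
f₂ = 338 ± 8 Hz → 346 Hz or 330 Hz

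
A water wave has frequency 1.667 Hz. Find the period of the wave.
T = 1/f = 0.5999 s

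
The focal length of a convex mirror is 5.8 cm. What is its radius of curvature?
R = 2|f| = 11.6 cm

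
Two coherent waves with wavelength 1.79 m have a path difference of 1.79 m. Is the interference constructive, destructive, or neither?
constructive — path difference = 1λ, a whole number of wavelengths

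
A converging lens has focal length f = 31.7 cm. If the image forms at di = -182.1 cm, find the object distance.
1/do = 1/f − 1/di → do = 27 cm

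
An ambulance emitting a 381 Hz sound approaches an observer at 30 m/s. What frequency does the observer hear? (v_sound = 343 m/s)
f_obs = f·v/(v − v_s) = 417.5 Hz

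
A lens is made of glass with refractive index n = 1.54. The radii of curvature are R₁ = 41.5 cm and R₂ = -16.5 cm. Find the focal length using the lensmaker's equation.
1/f = (n − 1)(1/R₁ − 1/R₂) → f = 21.86 cm (converging lens)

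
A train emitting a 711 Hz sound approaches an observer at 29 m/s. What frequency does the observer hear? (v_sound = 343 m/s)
f_obs = f·v/(v − v_s) = 776.7 Hz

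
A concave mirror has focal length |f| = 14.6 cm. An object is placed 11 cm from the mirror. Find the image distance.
f = +14.6 cm (concave); 1/di = 1/f − 1/do → di = -44.61 cm (virtual image, behind mirror)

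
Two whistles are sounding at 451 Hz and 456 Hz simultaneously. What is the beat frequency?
5 Hz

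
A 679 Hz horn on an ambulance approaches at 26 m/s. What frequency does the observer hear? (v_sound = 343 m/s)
f_obs = f·v/(v − v_s) = 734.7 Hz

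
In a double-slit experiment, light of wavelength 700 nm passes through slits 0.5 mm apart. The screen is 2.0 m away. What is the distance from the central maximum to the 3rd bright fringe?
y = mλL/d = 8.4 mm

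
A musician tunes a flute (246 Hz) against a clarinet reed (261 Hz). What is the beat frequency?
15 Hz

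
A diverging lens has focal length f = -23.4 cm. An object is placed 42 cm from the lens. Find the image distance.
1/di = 1/f − 1/do → di = -15.03 cm (virtual image)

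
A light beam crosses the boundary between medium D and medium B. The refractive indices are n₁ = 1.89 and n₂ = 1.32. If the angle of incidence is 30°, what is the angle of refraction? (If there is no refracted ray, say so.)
sin θ₂ = (n₁/n₂)·sin θ₁ = 0.7159 → θ₂ = 45.72°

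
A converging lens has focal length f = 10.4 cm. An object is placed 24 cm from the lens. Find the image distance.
1/di = 1/f − 1/do → di = 18.35 cm (real image)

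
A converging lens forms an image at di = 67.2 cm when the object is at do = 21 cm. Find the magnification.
M = −di/do = -3.2 (inverted image)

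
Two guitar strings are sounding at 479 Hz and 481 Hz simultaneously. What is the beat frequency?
2 Hz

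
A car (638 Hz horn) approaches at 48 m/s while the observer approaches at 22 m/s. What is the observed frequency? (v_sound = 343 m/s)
f_obs = f·(v + v_o)/(v − v_s) = 789.4 Hz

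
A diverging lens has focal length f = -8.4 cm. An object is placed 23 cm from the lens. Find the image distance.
1/di = 1/f − 1/do → di = -6.153 cm (virtual image)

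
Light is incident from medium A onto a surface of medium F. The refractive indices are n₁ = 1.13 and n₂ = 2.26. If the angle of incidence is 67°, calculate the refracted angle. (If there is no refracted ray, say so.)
sin θ₂ = (n₁/n₂)·sin θ₁ = 0.4603 → θ₂ = 27.4°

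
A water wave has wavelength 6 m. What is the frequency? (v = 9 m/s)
f = v/λ = 1.5 Hz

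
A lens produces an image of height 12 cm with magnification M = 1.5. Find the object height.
ho = |hi|/|M| = 8 cm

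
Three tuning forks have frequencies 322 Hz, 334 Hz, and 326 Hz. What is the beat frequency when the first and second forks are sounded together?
12 Hz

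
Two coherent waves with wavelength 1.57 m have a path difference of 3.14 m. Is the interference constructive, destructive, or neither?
constructive — path difference = 2λ, a whole number of wavelengths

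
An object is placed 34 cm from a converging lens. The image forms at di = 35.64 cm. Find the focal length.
1/f = 1/do + 1/di → f = 17.4 cm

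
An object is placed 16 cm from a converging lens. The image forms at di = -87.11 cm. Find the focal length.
1/f = 1/do + 1/di → f = 19.6 cm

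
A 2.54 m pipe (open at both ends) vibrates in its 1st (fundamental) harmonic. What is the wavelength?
λₙ = 2L/n = 5.08 m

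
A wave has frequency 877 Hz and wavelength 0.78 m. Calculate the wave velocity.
v = fλ = 684.1 m/s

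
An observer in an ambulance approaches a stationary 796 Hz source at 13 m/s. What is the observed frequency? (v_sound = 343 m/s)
f_obs = f·(v + v_o)/v = 826.2 Hz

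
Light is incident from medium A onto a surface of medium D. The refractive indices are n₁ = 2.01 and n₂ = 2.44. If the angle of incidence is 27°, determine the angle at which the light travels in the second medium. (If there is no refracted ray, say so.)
sin θ₂ = (n₁/n₂)·sin θ₁ = 0.374 → θ₂ = 21.96°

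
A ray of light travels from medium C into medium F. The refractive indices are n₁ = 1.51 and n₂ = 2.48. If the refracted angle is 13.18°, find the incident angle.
sin θ₁ = (n₂/n₁)·sin θ₂ → θ₁ = 21.99°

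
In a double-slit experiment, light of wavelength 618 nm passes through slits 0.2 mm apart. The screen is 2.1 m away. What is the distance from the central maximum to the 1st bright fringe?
y = mλL/d = 6.489 mm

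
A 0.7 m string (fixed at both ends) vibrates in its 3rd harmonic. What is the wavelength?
λₙ = 2L/n = 0.4667 m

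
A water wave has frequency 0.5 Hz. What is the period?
T = 1/f = 2 s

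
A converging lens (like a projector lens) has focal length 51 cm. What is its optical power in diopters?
P = 1/f = 1.961 D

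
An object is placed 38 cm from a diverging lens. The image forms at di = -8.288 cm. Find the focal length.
1/f = 1/do + 1/di → f = -10.6 cm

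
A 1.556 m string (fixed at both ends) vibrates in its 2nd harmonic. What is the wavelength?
λₙ = 2L/n = 1.556 m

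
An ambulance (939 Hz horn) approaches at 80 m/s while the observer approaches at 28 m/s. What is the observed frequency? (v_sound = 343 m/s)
f_obs = f·(v + v_o)/(v − v_s) = 1325 Hz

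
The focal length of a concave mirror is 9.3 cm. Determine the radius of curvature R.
R = 2|f| = 18.6 cm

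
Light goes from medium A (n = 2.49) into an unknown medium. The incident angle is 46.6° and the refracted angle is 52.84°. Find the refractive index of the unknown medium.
n₂ = n₁·sin θ₁ / sin θ₂ = 2.27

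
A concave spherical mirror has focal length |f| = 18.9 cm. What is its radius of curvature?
R = 2|f| = 37.8 cm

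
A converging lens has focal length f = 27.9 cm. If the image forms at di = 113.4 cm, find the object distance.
1/do = 1/f − 1/di → do = 37 cm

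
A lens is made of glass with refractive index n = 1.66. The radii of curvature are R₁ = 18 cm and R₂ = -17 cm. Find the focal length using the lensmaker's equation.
1/f = (n − 1)(1/R₁ − 1/R₂) → f = 13.25 cm (converging lens)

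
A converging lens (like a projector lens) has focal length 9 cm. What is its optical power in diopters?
P = 1/f = 11.11 D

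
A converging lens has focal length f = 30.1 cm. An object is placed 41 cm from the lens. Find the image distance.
1/di = 1/f − 1/do → di = 113.2 cm (real image)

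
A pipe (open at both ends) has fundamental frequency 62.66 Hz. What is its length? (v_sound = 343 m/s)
L = v/(2f₁) = 2.737 m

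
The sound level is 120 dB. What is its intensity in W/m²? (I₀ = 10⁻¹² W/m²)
I = I₀·10^(β/10) = 1.00 × 10⁰ W/m²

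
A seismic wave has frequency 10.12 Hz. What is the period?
T = 1/f = 0.09881 s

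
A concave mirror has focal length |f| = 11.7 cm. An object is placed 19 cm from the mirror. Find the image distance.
f = +11.7 cm (concave); 1/di = 1/f − 1/do → di = 30.45 cm (real image, in front of mirror)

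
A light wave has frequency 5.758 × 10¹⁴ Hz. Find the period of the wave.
T = 1/f = 1.737 × 10⁻¹⁵ s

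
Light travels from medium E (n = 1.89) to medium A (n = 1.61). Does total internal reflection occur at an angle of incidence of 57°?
θc = arcsin(n₂/n₁) = 58.41°; 57° < θc, so no — the ray refracts.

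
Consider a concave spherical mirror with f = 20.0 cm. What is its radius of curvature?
R = 2|f| = 40 cm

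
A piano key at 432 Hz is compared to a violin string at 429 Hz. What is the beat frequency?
3 Hz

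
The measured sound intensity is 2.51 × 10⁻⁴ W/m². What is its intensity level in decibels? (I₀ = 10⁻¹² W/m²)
β = 10·log₁₀(I/I₀) = 84 dB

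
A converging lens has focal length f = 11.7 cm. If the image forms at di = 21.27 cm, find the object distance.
1/do = 1/f − 1/di → do = 26 cm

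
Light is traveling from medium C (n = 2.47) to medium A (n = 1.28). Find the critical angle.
θc = arcsin(n₂/n₁) = 31.21°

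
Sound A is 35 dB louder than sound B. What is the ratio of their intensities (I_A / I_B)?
I_A/I_B = 10^(Δβ/10) = 3162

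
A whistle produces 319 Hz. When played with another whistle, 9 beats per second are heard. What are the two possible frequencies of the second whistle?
f₂ = 319 ± 9 Hz → 328 Hz or 310 Hz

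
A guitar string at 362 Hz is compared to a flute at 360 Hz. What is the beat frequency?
2 Hz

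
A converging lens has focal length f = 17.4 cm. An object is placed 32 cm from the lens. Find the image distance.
1/di = 1/f − 1/do → di = 38.14 cm (real image)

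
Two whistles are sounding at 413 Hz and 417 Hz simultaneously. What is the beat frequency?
4 Hz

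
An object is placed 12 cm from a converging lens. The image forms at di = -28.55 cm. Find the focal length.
1/f = 1/do + 1/di → f = 20.7 cm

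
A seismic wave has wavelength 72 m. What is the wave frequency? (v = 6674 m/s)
f = v/λ = 92.69 Hz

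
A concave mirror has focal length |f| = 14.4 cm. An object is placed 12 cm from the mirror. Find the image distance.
f = +14.4 cm (concave); 1/di = 1/f − 1/do → di = -72 cm (virtual image, behind mirror)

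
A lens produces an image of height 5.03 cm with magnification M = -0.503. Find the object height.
ho = |hi|/|M| = 10 cm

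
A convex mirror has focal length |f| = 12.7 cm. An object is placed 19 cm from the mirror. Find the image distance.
f = −12.7 cm (convex); 1/di = 1/f − 1/do → di = -7.612 cm (virtual image, behind mirror)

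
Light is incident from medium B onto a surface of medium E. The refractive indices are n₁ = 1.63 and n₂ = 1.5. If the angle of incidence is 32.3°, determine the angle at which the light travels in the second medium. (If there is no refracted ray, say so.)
sin θ₂ = (n₁/n₂)·sin θ₁ = 0.5807 → θ₂ = 35.5°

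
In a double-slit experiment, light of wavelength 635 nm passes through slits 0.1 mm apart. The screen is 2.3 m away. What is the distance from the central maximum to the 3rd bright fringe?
y = mλL/d = 43.81 mm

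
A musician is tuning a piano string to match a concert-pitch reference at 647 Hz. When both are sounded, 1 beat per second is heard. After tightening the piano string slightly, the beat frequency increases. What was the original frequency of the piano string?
648 Hz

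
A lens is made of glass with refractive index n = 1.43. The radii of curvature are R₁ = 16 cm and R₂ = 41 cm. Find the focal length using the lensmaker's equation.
1/f = (n − 1)(1/R₁ − 1/R₂) → f = 61.02 cm (converging lens)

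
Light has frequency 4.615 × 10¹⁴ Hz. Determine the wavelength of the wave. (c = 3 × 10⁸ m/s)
λ = c/f = 650.1 nm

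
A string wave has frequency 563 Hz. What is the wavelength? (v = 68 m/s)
λ = v/f = 0.1208 m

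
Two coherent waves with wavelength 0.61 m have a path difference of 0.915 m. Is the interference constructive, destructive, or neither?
destructive — path difference = 1.5λ, an odd multiple of λ/2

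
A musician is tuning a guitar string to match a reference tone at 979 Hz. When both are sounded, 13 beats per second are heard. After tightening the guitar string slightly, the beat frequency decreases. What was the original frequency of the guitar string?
966 Hz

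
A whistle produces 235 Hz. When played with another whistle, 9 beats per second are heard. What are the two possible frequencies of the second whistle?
f₂ = 235 ± 9 Hz → 244 Hz or 226 Hz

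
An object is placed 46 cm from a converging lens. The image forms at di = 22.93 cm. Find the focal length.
1/f = 1/do + 1/di → f = 15.3 cm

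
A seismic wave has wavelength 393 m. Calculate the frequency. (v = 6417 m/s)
f = v/λ = 16.33 Hz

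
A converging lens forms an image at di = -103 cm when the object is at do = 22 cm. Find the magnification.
M = −di/do = 4.682 (upright image)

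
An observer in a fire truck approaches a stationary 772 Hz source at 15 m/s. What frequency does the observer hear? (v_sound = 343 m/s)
f_obs = f·(v + v_o)/v = 805.8 Hz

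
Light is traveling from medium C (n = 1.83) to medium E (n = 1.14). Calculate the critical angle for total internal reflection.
θc = arcsin(n₂/n₁) = 38.53°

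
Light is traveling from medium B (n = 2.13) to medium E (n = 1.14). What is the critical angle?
θc = arcsin(n₂/n₁) = 32.36°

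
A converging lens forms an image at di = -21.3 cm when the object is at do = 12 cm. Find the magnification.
M = −di/do = 1.775 (upright image)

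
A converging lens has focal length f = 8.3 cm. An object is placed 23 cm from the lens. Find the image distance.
1/di = 1/f − 1/do → di = 12.99 cm (real image)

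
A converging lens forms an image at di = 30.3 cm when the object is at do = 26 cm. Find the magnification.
M = −di/do = -1.165 (inverted image)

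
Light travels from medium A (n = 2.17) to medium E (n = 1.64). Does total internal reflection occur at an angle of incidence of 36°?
θc = arcsin(n₂/n₁) = 49.09°; 36° < θc, so no — the ray refracts.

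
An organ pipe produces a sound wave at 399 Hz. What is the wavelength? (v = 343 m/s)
λ = v/f = 0.8596 m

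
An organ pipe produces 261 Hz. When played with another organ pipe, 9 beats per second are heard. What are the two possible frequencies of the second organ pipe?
f₂ = 261 ± 9 Hz → 270 Hz or 252 Hz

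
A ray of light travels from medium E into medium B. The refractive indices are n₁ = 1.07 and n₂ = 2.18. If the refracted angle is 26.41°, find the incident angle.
sin θ₁ = (n₂/n₁)·sin θ₂ → θ₁ = 64.99°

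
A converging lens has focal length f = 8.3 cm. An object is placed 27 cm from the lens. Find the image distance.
1/di = 1/f − 1/do → di = 11.98 cm (real image)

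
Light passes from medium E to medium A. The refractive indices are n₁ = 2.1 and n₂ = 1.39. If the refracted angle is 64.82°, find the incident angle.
sin θ₁ = (n₂/n₁)·sin θ₂ → θ₁ = 36.8°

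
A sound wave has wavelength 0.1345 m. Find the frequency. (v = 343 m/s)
f = v/λ = 2550 Hz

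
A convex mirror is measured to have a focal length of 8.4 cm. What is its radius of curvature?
R = 2|f| = 16.8 cm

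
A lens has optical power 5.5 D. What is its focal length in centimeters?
f = 1/P = 18.18 cm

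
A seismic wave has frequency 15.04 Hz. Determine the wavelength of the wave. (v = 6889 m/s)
λ = v/f = 458 m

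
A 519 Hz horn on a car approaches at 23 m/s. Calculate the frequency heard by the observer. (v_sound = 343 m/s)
f_obs = f·v/(v − v_s) = 556.3 Hz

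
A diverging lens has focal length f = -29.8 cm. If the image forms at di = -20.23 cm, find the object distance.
1/do = 1/f − 1/di → do = 62.99 cm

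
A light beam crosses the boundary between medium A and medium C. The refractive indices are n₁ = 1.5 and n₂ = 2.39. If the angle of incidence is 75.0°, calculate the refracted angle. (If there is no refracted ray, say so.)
sin θ₂ = (n₁/n₂)·sin θ₁ = 0.6062 → θ₂ = 37.32°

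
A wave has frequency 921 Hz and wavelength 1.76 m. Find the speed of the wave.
v = fλ = 1621 m/s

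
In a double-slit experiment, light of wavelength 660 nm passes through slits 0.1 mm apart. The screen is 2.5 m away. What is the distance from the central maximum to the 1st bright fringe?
y = mλL/d = 16.5 mm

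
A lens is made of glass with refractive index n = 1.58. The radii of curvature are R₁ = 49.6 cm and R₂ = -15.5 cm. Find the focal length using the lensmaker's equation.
1/f = (n − 1)(1/R₁ − 1/R₂) → f = 20.36 cm (converging lens)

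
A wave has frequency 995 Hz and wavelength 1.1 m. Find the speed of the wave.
v = fλ = 1094 m/s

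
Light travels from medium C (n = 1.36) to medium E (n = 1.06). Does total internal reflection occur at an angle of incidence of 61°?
θc = arcsin(n₂/n₁) = 51.21°; 61° > θc, so yes — total internal reflection.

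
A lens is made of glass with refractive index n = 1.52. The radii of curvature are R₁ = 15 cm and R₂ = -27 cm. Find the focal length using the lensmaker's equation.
1/f = (n − 1)(1/R₁ − 1/R₂) → f = 18.54 cm (converging lens)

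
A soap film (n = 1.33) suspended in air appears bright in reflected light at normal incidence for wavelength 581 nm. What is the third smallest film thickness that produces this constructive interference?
2nt = (m − ½)λ with m = 3 → t = (m − ½)λ/(2n) = 546.1 nm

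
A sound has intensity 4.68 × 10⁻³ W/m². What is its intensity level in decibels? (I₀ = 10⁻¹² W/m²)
β = 10·log₁₀(I/I₀) = 96.7 dB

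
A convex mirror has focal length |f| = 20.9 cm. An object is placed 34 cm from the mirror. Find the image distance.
f = −20.9 cm (convex); 1/di = 1/f − 1/do → di = -12.94 cm (virtual image, behind mirror)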